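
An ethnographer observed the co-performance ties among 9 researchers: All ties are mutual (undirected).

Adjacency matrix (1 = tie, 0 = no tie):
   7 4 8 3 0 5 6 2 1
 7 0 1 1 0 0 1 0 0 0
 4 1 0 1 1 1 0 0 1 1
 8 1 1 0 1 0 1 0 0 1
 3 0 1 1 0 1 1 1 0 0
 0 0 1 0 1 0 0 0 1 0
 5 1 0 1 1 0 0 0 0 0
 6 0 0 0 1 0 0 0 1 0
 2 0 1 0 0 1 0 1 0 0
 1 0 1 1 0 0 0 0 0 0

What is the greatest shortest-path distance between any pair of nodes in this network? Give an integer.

3

Eccentricity of each node (its greatest distance to any other): 0:2, 1:3, 2:3, 3:2, 4:2, 5:3, 6:3, 7:3, 8:2.
The maximum eccentricity is 3, realized for instance by the pair 7–6 via 7 – 4 – 3 – 6. So the diameter is 3.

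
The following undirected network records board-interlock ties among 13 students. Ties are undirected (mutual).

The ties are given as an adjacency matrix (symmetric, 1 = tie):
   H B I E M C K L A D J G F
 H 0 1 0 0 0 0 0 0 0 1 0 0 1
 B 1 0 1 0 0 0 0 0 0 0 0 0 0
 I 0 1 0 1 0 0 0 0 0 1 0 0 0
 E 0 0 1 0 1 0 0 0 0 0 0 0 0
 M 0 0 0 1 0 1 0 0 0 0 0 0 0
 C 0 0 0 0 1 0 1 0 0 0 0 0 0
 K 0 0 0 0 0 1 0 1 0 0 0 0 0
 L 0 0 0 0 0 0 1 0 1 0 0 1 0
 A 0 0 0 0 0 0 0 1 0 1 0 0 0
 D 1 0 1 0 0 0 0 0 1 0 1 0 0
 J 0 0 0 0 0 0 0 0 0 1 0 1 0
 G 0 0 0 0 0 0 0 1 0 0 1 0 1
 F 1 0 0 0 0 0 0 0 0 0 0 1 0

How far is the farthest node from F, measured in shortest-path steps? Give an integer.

Distances from F: A:3, B:2, C:4, D:2, E:4, G:1, H:1, I:3, J:2, K:3, L:2, M:5.
The largest is 5 (to M), so the eccentricity of F is 5.

5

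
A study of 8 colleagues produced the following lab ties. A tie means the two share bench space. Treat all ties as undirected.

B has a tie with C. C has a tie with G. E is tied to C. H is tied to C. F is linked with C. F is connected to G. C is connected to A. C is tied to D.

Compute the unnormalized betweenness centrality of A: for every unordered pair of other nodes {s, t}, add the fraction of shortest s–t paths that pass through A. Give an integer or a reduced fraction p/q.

0

No shortest path between any pair of other nodes passes through A.
Summing the contributions gives betweenness(A) = 0.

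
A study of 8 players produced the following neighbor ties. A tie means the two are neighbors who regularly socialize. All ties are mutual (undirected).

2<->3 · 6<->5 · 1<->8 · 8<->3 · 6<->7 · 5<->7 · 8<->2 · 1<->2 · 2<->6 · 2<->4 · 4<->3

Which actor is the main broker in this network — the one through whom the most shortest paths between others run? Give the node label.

2

Unnormalized betweenness of each node: 1:0, 2:14, 3:1/2, 4:0, 5:0, 6:10, 7:0, 8:1/2.
2 has the largest value, 14, making it the main broker — the node through which the most shortest paths run.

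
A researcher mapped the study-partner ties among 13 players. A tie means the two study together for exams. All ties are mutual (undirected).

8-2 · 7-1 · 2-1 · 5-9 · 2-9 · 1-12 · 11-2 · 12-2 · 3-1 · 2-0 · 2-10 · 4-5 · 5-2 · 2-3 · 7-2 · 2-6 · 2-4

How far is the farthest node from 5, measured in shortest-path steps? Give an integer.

2

Distances from 5: 0:2, 1:2, 2:1, 3:2, 4:1, 6:2, 7:2, 8:2, 9:1, 10:2, 11:2, 12:2.
The largest is 2 (to 7, 1, 6, 12, 3, 11, 10, 8, and 0), so the eccentricity of 5 is 2.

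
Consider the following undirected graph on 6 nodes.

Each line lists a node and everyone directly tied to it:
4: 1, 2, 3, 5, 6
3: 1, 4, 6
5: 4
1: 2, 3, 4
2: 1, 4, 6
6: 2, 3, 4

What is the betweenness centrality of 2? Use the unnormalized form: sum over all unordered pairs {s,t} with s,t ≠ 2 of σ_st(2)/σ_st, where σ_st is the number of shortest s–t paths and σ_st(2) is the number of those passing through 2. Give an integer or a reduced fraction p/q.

1/3

Pairs whose geodesics pass through 2 — 1–6: 1/3.
All other pairs contribute 0.
Summing the contributions gives betweenness(2) = 1/3.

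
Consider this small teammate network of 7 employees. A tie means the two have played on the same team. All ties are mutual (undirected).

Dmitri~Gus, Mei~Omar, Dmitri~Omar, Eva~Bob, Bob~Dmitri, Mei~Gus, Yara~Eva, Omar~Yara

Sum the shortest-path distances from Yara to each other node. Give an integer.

Distances from Yara: Bob:2, Dmitri:2, Eva:1, Gus:3, Mei:2, Omar:1.
Sum = 2 + 2 + 1 + 3 + 2 + 1 = 11.

11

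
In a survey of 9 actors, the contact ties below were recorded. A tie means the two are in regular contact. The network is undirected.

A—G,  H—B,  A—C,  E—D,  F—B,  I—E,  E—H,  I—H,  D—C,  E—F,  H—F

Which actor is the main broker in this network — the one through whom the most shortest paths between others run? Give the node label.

E

Unnormalized betweenness of each node: A:7, B:0, C:12, D:15, E:33/2, F:5/2, G:0, H:4, I:0.
E has the largest value, 33/2, making it the main broker — the node through which the most shortest paths run.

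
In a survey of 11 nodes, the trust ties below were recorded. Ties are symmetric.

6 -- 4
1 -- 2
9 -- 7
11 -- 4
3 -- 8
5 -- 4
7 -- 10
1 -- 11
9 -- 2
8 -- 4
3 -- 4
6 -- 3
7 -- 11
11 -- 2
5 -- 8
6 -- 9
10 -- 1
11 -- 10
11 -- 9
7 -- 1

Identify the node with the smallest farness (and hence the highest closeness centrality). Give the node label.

11

Farness (sum of distances to all others) for each node — 1:20, 2:20, 3:21, 4:15, 5:23, 6:19, 7:19, 8:22, 9:18, 10:21, 11:14.
The smallest farness is 14, for 11, so 11 has the highest closeness.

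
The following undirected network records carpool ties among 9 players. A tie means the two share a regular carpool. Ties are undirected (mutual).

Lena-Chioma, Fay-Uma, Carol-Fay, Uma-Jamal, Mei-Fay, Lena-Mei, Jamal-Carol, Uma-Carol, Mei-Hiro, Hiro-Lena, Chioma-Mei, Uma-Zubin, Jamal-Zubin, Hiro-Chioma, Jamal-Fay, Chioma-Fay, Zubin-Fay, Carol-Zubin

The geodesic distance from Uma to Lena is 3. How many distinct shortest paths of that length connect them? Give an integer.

The shortest distance is 3. The length-3 paths are: Uma–Fay–Chioma–Lena; Uma–Fay–Mei–Lena.
That gives 2 distinct shortest paths.

2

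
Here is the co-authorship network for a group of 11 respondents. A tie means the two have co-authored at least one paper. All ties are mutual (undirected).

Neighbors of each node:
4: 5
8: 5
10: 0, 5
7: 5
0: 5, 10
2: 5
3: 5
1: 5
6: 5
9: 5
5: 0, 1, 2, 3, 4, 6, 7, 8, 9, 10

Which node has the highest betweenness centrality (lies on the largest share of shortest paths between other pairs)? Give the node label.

Unnormalized betweenness of each node: 0:0, 1:0, 2:0, 3:0, 4:0, 5:44, 6:0, 7:0, 8:0, 9:0, 10:0.
5 has the largest value, 44, making it the main broker — the node through which the most shortest paths run.

5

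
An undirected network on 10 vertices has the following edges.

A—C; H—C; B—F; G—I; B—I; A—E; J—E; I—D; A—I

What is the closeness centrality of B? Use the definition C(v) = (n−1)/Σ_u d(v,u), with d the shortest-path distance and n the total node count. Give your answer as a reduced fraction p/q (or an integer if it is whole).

9/22

Distances from B: A:2, C:3, D:2, E:3, F:1, G:2, H:4, I:1, J:4. Sum = 22.
n = 10, so closeness = 9/22.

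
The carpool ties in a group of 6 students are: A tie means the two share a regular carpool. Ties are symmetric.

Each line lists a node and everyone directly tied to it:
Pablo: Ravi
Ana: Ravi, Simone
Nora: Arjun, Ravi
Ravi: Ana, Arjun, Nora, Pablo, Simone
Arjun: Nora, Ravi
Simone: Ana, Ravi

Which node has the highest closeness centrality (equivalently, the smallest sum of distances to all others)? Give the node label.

Ravi

Farness (sum of distances to all others) for each node — Ana:8, Arjun:8, Nora:8, Pablo:9, Ravi:5, Simone:8.
The smallest farness is 5, for Ravi, so Ravi has the highest closeness.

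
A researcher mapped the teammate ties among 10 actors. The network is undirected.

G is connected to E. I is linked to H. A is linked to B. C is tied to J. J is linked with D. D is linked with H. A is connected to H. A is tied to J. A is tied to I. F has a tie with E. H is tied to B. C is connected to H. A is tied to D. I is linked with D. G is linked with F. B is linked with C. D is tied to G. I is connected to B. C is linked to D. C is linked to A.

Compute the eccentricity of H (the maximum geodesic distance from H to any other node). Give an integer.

Distances from H: A:1, B:1, C:1, D:1, E:3, F:3, G:2, I:1, J:2.
The largest is 3 (to F and E), so the eccentricity of H is 3.

3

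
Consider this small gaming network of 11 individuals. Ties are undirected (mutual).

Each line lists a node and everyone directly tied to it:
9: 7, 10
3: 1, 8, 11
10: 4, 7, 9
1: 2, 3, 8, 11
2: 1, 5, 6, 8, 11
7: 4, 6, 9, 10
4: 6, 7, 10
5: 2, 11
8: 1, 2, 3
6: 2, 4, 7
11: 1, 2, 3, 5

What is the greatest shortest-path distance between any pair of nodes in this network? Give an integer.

5

Eccentricity of each node (its greatest distance to any other): 1:4, 2:3, 3:5, 4:4, 5:4, 6:3, 7:4, 8:4, 9:5, 10:5, 11:4.
The maximum eccentricity is 5, realized for instance by the pair 10–3 via 10 – 7 – 6 – 2 – 8 – 3. So the diameter is 5.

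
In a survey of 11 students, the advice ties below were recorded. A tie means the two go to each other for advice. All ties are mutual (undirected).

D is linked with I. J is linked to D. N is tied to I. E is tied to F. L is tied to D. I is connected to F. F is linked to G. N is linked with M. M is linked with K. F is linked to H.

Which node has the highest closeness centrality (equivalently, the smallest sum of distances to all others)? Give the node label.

I

Farness (sum of distances to all others) for each node — D:23, E:30, F:21, G:30, H:30, I:18, J:32, K:39, L:32, M:30, N:23.
The smallest farness is 18, for I, so I has the highest closeness.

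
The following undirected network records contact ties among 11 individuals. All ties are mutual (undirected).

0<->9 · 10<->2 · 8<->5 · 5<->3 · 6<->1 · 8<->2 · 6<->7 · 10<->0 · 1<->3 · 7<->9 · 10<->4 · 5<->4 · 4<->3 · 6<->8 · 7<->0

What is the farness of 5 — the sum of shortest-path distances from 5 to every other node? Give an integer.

Distances from 5: 0:3, 1:2, 2:2, 3:1, 4:1, 6:2, 7:3, 8:1, 9:4, 10:2.
Sum = 3 + 2 + 2 + 1 + 1 + 2 + 3 + 1 + 4 + 2 = 21.

21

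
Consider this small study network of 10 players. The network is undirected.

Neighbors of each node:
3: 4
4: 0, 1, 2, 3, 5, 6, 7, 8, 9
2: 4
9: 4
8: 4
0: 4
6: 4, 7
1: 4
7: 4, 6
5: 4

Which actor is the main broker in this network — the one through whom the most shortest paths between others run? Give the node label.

Unnormalized betweenness of each node: 0:0, 1:0, 2:0, 3:0, 4:35, 5:0, 6:0, 7:0, 8:0, 9:0.
4 has the largest value, 35, making it the main broker — the node through which the most shortest paths run.

4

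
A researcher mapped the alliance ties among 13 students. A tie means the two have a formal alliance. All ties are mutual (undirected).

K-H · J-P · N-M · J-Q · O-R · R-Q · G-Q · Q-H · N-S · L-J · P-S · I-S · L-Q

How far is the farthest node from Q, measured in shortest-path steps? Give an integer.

Distances from Q: G:1, H:1, I:4, J:1, K:2, L:1, M:5, N:4, O:2, P:2, R:1, S:3.
The largest is 5 (to M), so the eccentricity of Q is 5.

5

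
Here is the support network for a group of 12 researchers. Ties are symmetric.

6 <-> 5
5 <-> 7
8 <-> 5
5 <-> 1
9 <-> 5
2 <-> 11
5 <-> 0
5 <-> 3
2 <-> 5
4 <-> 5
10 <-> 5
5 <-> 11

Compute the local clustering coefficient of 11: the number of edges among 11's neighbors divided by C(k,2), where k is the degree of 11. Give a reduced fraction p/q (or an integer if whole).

11's neighbors: 2 and 5 (k = 2).
Possible neighbor pairs: C(2,2) = 1. Edges among them: 2–5 → e = 1.
Clustering(11) = 1/1.

1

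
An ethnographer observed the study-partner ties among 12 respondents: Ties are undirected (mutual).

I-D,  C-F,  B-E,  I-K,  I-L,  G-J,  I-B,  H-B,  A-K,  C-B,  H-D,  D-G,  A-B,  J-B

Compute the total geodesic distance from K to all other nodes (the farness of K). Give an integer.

27

Distances from K: A:1, B:2, C:3, D:2, E:3, F:4, G:3, H:3, I:1, J:3, L:2.
Sum = 1 + 2 + 3 + 2 + 3 + 4 + 3 + 3 + 1 + 3 + 2 = 27.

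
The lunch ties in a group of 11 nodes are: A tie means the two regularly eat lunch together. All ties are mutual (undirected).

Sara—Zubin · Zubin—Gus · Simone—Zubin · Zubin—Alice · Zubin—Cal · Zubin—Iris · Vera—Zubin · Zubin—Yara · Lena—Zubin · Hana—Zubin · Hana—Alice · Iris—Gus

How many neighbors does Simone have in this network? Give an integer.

Simone is directly tied to Zubin. That is 1 neighbor, so the degree of Simone is 1.

1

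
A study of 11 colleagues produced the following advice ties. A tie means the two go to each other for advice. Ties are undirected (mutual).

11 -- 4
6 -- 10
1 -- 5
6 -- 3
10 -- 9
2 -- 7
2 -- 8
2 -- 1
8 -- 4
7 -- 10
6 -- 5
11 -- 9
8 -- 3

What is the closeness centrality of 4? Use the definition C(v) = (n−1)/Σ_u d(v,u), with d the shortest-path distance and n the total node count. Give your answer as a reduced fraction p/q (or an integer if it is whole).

5/12

Distances from 4: 1:3, 2:2, 3:2, 5:4, 6:3, 7:3, 8:1, 9:2, 10:3, 11:1. Sum = 24.
n = 11, so closeness = 10/24 = 5/12.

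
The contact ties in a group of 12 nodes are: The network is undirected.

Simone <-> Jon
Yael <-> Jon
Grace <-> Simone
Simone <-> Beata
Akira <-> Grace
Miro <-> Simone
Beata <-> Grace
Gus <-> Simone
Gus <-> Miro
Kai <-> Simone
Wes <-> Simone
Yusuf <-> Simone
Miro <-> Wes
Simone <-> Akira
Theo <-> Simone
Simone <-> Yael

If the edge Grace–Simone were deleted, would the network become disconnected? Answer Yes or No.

Even without that edge, Grace still reaches Simone via Grace – Beata – Simone, so the network stays connected. Not a bridge.

No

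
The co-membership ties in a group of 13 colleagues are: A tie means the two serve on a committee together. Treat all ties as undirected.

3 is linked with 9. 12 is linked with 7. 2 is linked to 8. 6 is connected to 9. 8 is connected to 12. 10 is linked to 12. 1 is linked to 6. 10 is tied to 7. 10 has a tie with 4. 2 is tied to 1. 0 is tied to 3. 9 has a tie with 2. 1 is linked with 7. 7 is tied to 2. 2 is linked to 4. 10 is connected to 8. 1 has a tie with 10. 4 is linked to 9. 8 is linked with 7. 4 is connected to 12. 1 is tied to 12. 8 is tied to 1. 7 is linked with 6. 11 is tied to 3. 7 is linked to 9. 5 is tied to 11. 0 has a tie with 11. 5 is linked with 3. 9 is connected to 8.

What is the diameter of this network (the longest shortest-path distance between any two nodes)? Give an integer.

Eccentricity of each node (its greatest distance to any other): 0:4, 1:4, 2:3, 3:3, 4:3, 5:4, 6:3, 7:3, 8:3, 9:2, 10:4, 11:4, 12:4.
The maximum eccentricity is 4, realized for instance by the pair 5–1 via 5 – 3 – 9 – 2 – 1. So the diameter is 4.

4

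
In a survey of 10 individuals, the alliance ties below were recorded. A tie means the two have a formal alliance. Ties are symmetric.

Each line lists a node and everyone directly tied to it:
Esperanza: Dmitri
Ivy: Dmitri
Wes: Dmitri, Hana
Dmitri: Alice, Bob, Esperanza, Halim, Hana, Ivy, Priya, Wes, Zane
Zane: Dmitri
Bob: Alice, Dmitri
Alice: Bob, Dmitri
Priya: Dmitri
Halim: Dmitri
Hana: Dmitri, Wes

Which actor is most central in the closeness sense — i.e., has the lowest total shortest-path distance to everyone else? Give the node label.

Dmitri

Farness (sum of distances to all others) for each node — Alice:16, Bob:16, Dmitri:9, Esperanza:17, Halim:17, Hana:16, Ivy:17, Priya:17, Wes:16, Zane:17.
The smallest farness is 9, for Dmitri, so Dmitri has the highest closeness.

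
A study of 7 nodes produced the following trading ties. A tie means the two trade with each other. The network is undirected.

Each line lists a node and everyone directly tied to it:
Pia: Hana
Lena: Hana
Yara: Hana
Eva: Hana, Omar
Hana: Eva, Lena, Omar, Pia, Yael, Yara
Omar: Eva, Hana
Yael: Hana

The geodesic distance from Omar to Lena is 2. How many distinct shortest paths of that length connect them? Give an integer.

1

The shortest distance is 2, and the only length-2 path is Omar–Hana–Lena. So there is exactly 1 shortest path.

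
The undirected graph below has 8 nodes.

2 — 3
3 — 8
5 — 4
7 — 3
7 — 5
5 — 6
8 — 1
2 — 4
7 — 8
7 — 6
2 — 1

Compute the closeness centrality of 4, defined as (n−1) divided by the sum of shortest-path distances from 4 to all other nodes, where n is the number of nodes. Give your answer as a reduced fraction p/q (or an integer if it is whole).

7/13

Distances from 4: 1:2, 2:1, 3:2, 5:1, 6:2, 7:2, 8:3. Sum = 13.
n = 8, so closeness = 7/13.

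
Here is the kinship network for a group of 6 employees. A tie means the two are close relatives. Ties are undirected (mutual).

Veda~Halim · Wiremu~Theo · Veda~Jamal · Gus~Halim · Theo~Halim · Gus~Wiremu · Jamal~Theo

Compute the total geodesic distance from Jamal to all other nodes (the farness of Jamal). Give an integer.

Distances from Jamal: Gus:3, Halim:2, Theo:1, Veda:1, Wiremu:2.
Sum = 3 + 2 + 1 + 1 + 2 = 9.

9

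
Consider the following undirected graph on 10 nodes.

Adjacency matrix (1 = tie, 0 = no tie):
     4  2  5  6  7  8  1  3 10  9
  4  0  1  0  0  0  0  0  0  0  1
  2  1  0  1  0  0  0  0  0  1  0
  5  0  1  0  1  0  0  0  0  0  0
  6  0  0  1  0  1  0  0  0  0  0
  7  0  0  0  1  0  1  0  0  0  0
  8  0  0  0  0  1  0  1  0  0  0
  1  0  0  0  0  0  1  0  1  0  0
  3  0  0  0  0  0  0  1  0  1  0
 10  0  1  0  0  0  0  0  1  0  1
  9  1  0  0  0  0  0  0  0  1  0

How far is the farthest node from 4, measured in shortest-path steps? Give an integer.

5

Distances from 4: 1:4, 2:1, 3:3, 5:2, 6:3, 7:4, 8:5, 9:1, 10:2.
The largest is 5 (to 8), so the eccentricity of 4 is 5.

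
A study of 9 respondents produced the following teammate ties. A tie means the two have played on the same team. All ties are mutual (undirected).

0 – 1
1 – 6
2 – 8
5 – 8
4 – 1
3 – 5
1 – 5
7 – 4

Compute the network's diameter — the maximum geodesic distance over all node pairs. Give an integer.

5

Eccentricity of each node (its greatest distance to any other): 0:4, 1:3, 2:5, 3:4, 4:4, 5:3, 6:4, 7:5, 8:4.
The maximum eccentricity is 5, realized for instance by the pair 7–2 via 7 – 4 – 1 – 5 – 8 – 2. So the diameter is 5.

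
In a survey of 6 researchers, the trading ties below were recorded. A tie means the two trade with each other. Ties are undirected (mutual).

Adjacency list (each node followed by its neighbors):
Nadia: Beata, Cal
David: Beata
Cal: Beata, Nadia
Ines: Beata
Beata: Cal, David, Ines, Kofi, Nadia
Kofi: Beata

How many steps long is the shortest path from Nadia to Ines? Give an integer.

2

One shortest route is Nadia – Beata – Ines, which uses 2 edges, and Nadia and Ines are not directly tied, so nothing shorter exists. So d(Nadia,Ines) = 2.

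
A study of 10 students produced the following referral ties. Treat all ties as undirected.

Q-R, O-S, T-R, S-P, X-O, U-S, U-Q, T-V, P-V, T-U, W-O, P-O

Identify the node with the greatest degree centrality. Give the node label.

O

Degrees — O:4, P:3, Q:2, R:2, S:3, T:3, U:3, V:2, W:1, X:1.
The maximum is 4, attained only by O.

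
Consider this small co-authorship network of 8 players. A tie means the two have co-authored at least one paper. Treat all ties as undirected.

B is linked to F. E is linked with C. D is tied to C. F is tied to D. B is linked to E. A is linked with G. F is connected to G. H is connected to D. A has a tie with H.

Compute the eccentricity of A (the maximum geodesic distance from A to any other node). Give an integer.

Distances from A: B:3, C:3, D:2, E:4, F:2, G:1, H:1.
The largest is 4 (to E), so the eccentricity of A is 4.

4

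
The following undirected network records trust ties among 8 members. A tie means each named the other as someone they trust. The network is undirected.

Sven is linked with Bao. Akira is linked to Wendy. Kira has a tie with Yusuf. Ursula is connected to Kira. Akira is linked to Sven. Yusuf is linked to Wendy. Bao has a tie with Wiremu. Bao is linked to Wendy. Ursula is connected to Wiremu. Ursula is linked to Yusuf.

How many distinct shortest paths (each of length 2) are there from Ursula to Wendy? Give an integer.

The shortest distance is 2, and the only length-2 path is Ursula–Yusuf–Wendy. So there is exactly 1 shortest path.

1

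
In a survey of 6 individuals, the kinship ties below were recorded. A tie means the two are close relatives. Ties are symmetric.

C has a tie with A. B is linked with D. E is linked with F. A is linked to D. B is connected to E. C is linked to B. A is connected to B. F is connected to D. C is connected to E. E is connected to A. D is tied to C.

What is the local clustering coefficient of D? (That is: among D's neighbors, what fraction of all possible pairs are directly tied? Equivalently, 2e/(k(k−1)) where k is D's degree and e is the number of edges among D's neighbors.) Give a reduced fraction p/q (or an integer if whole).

D's neighbors: A, B, C, and F (k = 4).
Possible neighbor pairs: C(4,2) = 6. Edges among them: A–B, A–C, B–C → e = 3.
Clustering(D) = 3/6 = 1/2.

1/2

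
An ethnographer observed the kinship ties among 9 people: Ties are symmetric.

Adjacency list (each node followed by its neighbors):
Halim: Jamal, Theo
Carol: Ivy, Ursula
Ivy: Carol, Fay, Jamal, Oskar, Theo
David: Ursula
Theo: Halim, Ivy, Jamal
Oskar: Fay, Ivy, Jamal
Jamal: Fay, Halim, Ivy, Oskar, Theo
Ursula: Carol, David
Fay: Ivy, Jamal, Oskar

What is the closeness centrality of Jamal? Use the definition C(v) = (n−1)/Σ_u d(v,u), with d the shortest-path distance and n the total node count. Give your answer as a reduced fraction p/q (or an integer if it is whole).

Distances from Jamal: Carol:2, David:4, Fay:1, Halim:1, Ivy:1, Oskar:1, Theo:1, Ursula:3. Sum = 14.
n = 9, so closeness = 8/14 = 4/7.

4/7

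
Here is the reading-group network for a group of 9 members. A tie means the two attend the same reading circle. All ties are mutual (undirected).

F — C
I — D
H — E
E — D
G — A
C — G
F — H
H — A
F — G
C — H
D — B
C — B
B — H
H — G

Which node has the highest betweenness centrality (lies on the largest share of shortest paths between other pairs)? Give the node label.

Unnormalized betweenness of each node: A:0, B:20/3, C:7/3, D:15/2, E:10/3, F:0, G:1, H:73/6, I:0.
H has the largest value, 73/6, making it the main broker — the node through which the most shortest paths run.

H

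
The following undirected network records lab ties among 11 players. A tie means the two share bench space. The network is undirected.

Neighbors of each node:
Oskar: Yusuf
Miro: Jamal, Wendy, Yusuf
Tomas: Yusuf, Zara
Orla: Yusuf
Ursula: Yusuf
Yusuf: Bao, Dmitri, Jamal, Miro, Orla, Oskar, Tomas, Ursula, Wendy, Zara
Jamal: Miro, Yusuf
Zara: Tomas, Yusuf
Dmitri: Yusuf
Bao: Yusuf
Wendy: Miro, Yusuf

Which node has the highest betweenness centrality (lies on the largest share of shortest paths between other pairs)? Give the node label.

Unnormalized betweenness of each node: Bao:0, Dmitri:0, Jamal:0, Miro:1/2, Orla:0, Oskar:0, Tomas:0, Ursula:0, Wendy:0, Yusuf:83/2, Zara:0.
Yusuf has the largest value, 83/2, making it the main broker — the node through which the most shortest paths run.

Yusuf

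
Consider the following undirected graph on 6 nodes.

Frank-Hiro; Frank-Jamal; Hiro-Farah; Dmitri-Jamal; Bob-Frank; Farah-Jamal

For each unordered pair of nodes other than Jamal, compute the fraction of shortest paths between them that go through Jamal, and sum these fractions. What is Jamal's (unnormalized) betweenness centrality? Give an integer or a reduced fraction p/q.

5

Pairs whose geodesics pass through Jamal — Dmitri–Hiro: 2/2; Dmitri–Farah: 1; Dmitri–Frank: 1; Dmitri–Bob: 1; Farah–Frank: 1/2; Farah–Bob: 1/2.
All other pairs contribute 0.
Summing the contributions gives betweenness(Jamal) = 5.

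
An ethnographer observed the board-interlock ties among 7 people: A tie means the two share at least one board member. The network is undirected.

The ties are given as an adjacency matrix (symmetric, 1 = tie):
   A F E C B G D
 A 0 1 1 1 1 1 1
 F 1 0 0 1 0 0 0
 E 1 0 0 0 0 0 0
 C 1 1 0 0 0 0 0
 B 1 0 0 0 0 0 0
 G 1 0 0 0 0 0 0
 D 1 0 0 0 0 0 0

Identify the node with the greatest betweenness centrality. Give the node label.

A

Unnormalized betweenness of each node: A:14, B:0, C:0, D:0, E:0, F:0, G:0.
A has the largest value, 14, making it the main broker — the node through which the most shortest paths run.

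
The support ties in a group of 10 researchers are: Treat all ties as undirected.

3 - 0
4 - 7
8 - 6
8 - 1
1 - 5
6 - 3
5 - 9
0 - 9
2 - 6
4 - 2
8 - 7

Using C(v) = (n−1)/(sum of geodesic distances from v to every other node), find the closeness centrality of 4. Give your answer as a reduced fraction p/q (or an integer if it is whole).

Distances from 4: 0:4, 1:3, 2:1, 3:3, 5:4, 6:2, 7:1, 8:2, 9:5. Sum = 25.
n = 10, so closeness = 9/25.

9/25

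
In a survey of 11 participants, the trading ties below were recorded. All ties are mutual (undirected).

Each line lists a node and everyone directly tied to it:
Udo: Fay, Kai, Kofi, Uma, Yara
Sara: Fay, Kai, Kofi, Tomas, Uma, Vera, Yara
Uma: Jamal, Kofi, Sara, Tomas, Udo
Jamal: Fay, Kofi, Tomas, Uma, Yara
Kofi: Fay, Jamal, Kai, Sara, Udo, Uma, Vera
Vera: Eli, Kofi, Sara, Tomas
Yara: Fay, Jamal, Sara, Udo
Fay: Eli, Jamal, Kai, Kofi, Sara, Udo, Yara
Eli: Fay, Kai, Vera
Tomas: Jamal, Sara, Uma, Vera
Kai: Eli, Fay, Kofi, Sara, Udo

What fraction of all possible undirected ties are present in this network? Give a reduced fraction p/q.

28/55

There are 28 edges and 11 nodes, so the maximum possible is C(11,2) = 55.
Density = 28/55.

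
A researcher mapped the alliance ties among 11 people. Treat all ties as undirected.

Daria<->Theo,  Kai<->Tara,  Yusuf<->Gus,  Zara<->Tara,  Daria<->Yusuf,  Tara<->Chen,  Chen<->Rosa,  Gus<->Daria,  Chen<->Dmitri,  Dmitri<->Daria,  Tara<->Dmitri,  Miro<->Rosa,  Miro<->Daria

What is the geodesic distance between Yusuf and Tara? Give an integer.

3

One shortest route is Yusuf – Daria – Dmitri – Tara, which uses 3 edges, and at distance 2 from Yusuf we only reach {Dmitri, Miro, Theo}, which does not include Tara. So d(Yusuf,Tara) = 3.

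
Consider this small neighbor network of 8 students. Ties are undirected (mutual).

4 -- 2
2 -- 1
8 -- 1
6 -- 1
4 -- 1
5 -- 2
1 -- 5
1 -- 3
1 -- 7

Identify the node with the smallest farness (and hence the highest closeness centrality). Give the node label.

1

Farness (sum of distances to all others) for each node — 1:7, 2:11, 3:13, 4:12, 5:12, 6:13, 7:13, 8:13.
The smallest farness is 7, for 1, so 1 has the highest closeness.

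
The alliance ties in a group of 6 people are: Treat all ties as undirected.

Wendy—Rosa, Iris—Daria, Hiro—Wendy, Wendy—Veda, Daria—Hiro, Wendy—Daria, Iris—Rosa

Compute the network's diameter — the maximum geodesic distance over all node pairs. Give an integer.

Eccentricity of each node (its greatest distance to any other): Daria:2, Hiro:2, Iris:3, Rosa:2, Veda:3, Wendy:2.
The maximum eccentricity is 3, realized for instance by the pair Veda–Iris via Veda – Wendy – Daria – Iris. So the diameter is 3.

3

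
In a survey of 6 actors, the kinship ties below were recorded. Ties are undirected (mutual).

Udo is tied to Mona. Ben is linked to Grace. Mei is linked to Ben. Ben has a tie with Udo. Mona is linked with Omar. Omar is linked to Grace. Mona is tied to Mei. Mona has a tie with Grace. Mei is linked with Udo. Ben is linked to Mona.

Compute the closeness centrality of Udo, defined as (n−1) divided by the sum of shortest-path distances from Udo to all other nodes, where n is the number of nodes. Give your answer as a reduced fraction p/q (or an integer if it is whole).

Distances from Udo: Ben:1, Grace:2, Mei:1, Mona:1, Omar:2. Sum = 7.
n = 6, so closeness = 5/7.

5/7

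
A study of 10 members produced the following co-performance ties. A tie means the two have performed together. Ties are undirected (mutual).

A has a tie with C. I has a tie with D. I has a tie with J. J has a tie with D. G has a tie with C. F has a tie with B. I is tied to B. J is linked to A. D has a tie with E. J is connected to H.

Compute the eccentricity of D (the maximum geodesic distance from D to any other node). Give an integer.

4

Distances from D: A:2, B:2, C:3, E:1, F:3, G:4, H:2, I:1, J:1.
The largest is 4 (to G), so the eccentricity of D is 4.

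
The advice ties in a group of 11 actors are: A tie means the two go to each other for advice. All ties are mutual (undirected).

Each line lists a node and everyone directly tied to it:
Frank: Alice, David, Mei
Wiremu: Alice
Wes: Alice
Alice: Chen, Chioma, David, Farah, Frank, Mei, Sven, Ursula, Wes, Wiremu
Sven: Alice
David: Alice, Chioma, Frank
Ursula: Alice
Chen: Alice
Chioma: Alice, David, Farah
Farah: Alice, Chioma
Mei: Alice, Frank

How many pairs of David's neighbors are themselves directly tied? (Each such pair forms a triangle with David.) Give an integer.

2

David's neighbors: Alice, Chioma, and Frank.
Neighbor pairs that are themselves tied: David–Alice–Chioma; David–Alice–Frank. Each forms one triangle with David, for 2 in total.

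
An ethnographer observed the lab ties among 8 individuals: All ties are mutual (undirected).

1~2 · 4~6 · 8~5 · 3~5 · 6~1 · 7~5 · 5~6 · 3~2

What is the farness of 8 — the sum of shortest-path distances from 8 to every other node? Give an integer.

16

Distances from 8: 1:3, 2:3, 3:2, 4:3, 5:1, 6:2, 7:2.
Sum = 3 + 3 + 2 + 3 + 1 + 2 + 2 = 16.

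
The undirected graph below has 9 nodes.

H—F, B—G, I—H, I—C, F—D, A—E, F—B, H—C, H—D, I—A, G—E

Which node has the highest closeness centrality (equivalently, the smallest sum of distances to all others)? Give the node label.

H

Farness (sum of distances to all others) for each node — A:17, B:17, C:18, D:18, E:19, F:15, G:19, H:14, I:15.
The smallest farness is 14, for H, so H has the highest closeness.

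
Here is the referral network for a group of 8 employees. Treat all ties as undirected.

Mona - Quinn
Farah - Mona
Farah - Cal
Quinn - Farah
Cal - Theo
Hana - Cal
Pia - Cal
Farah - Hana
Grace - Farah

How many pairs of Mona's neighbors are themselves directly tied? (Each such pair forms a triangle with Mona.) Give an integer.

Mona's neighbors: Farah and Quinn.
Neighbor pairs that are themselves tied: Mona–Farah–Quinn. Each forms one triangle with Mona, for 1 in total.

1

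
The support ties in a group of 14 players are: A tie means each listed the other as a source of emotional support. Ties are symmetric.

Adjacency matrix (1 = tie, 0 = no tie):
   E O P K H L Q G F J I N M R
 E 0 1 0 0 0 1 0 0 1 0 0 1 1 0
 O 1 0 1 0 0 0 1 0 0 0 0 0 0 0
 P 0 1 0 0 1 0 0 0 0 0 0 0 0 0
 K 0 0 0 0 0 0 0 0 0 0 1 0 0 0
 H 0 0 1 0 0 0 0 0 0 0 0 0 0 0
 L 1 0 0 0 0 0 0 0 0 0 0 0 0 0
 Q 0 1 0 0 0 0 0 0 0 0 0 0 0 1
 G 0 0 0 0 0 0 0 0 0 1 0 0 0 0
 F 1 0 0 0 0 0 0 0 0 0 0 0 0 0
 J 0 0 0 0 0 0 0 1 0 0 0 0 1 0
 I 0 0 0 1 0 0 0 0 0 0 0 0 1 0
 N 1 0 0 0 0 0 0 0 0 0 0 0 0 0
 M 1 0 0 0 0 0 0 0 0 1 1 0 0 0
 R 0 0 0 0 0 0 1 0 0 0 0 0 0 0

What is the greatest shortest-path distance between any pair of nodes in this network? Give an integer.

6

Eccentricity of each node (its greatest distance to any other): E:3, F:4, G:6, H:6, I:5, J:5, K:6, L:4, M:4, N:4, O:4, P:5, Q:5, R:6.
The maximum eccentricity is 6, realized for instance by the pair K–H via K – I – M – E – O – P – H. So the diameter is 6.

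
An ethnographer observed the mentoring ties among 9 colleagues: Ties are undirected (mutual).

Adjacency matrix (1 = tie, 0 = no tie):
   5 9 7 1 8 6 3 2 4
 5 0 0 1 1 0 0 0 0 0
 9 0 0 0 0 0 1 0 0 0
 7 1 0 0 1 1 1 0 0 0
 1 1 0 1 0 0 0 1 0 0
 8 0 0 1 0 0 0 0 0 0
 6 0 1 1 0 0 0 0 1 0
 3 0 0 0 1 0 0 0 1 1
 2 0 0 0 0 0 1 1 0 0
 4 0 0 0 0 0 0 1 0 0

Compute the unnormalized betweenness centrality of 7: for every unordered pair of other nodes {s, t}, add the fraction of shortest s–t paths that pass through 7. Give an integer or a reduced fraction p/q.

23/2

Pairs whose geodesics pass through 7 — 5–9: 1; 5–8: 1; 5–6: 1; 5–2: 1/2; 9–1: 1; 9–8: 1; 1–8: 1; 1–6: 1; 8–6: 1; 8–3: 1; 8–2: 1; 8–4: 1.
All other pairs contribute 0.
Summing the contributions gives betweenness(7) = 23/2.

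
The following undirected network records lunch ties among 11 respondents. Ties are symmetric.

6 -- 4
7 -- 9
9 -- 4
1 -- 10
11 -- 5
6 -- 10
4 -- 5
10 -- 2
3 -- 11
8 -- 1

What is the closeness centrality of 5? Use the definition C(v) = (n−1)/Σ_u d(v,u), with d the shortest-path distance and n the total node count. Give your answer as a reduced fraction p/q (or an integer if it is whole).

Distances from 5: 1:4, 2:4, 3:2, 4:1, 6:2, 7:3, 8:5, 9:2, 10:3, 11:1. Sum = 27.
n = 11, so closeness = 10/27.

10/27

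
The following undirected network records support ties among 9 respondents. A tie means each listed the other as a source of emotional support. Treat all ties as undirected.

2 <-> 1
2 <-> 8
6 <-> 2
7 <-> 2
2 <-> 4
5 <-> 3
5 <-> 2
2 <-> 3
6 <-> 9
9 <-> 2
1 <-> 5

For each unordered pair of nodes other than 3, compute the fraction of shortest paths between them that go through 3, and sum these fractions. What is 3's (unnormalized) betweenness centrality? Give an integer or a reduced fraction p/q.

No shortest path between any pair of other nodes passes through 3.
Summing the contributions gives betweenness(3) = 0.

0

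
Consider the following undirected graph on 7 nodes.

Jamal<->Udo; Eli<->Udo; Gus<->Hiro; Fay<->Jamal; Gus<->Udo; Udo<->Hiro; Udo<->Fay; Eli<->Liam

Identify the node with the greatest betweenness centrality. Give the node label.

Udo

Unnormalized betweenness of each node: Eli:5, Fay:0, Gus:0, Hiro:0, Jamal:0, Liam:0, Udo:12.
Udo has the largest value, 12, making it the main broker — the node through which the most shortest paths run.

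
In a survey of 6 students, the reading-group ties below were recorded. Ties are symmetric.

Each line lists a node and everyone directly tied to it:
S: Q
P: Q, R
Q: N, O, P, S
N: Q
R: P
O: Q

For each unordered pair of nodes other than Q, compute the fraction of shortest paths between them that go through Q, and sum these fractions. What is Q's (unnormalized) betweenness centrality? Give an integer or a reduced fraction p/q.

9

Pairs whose geodesics pass through Q — O–S: 1; O–N: 1; O–R: 1; O–P: 1; S–N: 1; S–R: 1; S–P: 1; N–R: 1; N–P: 1.
All other pairs contribute 0.
Summing the contributions gives betweenness(Q) = 9.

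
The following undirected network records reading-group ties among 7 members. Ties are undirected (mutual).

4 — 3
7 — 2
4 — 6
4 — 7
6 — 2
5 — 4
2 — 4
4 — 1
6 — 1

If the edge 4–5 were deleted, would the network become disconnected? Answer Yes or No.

Without the 4–5 edge there is no alternate route between 4 and 5, so the network disconnects. It is a bridge.

Yes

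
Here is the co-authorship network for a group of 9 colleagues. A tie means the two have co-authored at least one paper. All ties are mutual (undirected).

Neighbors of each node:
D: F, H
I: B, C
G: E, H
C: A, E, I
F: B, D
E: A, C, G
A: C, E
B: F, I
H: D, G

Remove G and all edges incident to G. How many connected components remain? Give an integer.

G's neighbors (E and H) remain reachable from one another through other ties, so the rest of the network stays in one piece.

1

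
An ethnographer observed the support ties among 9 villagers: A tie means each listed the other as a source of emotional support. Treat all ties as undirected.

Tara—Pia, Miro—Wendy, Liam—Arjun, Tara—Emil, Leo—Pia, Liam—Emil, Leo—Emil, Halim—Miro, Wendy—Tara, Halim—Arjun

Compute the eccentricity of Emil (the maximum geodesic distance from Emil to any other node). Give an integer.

3

Distances from Emil: Arjun:2, Halim:3, Leo:1, Liam:1, Miro:3, Pia:2, Tara:1, Wendy:2.
The largest is 3 (to Halim and Miro), so the eccentricity of Emil is 3.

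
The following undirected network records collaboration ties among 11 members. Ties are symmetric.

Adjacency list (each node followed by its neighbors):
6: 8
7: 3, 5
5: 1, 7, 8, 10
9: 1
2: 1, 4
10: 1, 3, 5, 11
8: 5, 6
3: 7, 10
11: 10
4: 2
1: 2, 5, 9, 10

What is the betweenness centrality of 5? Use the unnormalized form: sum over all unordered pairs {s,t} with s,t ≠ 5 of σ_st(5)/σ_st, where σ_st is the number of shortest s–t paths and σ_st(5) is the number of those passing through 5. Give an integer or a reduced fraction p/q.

21

Pairs whose geodesics pass through 5 — 10–8: 1; 10–7: 1/2; 10–6: 1; 8–7: 1; 8–1: 1; 8–11: 1; 8–2: 1; 8–9: 1; 8–3: 2/2; 8–4: 1; 7–1: 1; 7–11: 1/2; 7–2: 1; 7–6: 1 … (+8 more pairs).
All other pairs contribute 0.
Summing the contributions gives betweenness(5) = 21.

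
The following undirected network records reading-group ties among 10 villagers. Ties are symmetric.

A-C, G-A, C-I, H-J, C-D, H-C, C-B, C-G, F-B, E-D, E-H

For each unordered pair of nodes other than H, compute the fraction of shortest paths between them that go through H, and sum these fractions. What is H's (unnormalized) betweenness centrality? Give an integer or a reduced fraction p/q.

Pairs whose geodesics pass through H — C–E: 1/2; C–J: 1; G–E: 1/2; G–J: 1; I–E: 1/2; I–J: 1; F–E: 1/2; F–J: 1; A–E: 1/2; A–J: 1; B–E: 1/2; B–J: 1; D–J: 2/2; E–J: 1.
All other pairs contribute 0.
Summing the contributions gives betweenness(H) = 11.

11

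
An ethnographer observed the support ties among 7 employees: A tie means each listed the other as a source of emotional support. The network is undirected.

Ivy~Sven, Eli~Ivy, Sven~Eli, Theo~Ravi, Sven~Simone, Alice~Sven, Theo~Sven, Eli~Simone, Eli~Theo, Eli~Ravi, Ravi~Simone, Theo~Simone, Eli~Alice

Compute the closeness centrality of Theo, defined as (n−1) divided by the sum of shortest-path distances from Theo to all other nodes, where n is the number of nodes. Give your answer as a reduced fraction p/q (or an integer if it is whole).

3/4

Distances from Theo: Alice:2, Eli:1, Ivy:2, Ravi:1, Simone:1, Sven:1. Sum = 8.
n = 7, so closeness = 6/8 = 3/4.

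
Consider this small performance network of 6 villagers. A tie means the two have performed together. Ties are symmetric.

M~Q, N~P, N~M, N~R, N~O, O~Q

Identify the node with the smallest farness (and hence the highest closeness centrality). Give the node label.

N

Farness (sum of distances to all others) for each node — M:8, N:6, O:8, P:10, Q:10, R:10.
The smallest farness is 6, for N, so N has the highest closeness.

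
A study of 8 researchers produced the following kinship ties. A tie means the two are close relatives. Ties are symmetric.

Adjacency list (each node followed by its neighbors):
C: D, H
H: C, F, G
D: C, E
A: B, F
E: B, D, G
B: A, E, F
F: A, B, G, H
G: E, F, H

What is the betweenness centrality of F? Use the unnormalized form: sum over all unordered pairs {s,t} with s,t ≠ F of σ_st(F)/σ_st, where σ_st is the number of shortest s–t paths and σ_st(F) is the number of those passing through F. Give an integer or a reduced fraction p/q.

Pairs whose geodesics pass through F — B–C: 1/2; B–H: 1; B–G: 1/2; C–A: 1; H–A: 1; G–A: 1.
All other pairs contribute 0.
Summing the contributions gives betweenness(F) = 5.

5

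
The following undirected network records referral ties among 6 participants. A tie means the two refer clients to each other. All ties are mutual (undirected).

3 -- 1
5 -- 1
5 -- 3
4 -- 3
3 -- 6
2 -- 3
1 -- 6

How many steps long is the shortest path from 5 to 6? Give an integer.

2

One shortest route is 5 – 3 – 6, which uses 2 edges, and 5 and 6 are not directly tied, so nothing shorter exists. So d(5,6) = 2.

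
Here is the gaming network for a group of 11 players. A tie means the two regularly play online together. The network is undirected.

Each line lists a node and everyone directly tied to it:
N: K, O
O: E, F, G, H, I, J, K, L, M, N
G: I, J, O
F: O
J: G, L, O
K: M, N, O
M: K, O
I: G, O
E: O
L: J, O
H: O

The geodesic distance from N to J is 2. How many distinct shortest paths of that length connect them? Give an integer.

The shortest distance is 2, and the only length-2 path is N–O–J. So there is exactly 1 shortest path.

1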